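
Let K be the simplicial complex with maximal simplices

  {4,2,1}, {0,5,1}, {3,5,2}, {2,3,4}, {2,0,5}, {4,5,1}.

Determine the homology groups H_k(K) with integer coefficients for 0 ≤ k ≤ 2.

H_0 = Z,  H_1 = Z,  H_2 = 0.

K has 6 vertices, 12 edges, 6 triangles.
rank ∂_0 = 0, rank ∂_1 = 5 ⇒ b_0 = 6 − 0 − 5 = 1; all invariant factors of ∂_1 are 1 so no torsion. So H_0 = Z.
rank ∂_1 = 5, rank ∂_2 = 6 ⇒ b_1 = 12 − 5 − 6 = 1; all invariant factors of ∂_2 are 1 so no torsion. So H_1 = Z.
rank ∂_2 = 6, rank ∂_3 = 0 ⇒ b_2 = 6 − 6 − 0 = 0. So H_2 = 0.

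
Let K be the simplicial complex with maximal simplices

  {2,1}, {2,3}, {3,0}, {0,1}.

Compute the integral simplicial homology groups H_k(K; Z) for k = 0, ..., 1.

Take the total order 0 < 1 < 2 < 3 on the vertex set. Then K (dimension 1) consists of the simplices:

  0-simplices (4): [0], [1], [2], [3]
  1-simplices (4): [0,1], [0,3], [1,2], [2,3]

Hence C_0 ≅ Z^4, C_1 ≅ Z^4.

∂_1: C_1 → C_0 maps an edge to its endpoints' difference, ∂[p,q] = q − p. For instance
  ∂[0,1] = [1] − [0].
The resulting 4×4 matrix has rank 3, and its Smith normal form has invariant factors (1,1,1).

Computing H_k = (kernel of ∂_k) / (image of ∂_{k+1}):

  H_0: rank C_0 − rank ∂_1 = 4 − 3 = 1, and the invariant factors of ∂_1 are all 1, so H_0 ≅ Z.
  H_1: rank ker ∂_1 − rank ∂_2 = (4 − 3) − 0 = 1, and there is no ∂_2, so H_1 ≅ Z.

H_0 = Z,  H_1 = Z.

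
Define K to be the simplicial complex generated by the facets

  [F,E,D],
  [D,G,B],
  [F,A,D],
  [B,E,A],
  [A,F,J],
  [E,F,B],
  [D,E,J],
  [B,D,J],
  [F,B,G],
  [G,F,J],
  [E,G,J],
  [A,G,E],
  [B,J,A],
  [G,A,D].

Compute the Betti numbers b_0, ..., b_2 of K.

b_0 = 1, b_1 = 2, b_2 = 1.

Order the vertices as A < B < D < E < F < G < J. Listing each simplex with vertices in this order, K has dimension 2 with simplices:

  0-simplices (7): A, B, D, E, F, G, J
  1-simplices (21): AB, AD, AE, AF, AG, AJ, BD, BE, BF, BG, BJ, DE, DF, DG, DJ, EF, EG, EJ, FG, FJ, GJ
  2-simplices (14): ABE, ABJ, ADF, ADG, AEG, AFJ, BDG, BDJ, BEF, BFG, DEF, DEJ, EGJ, FGJ

so the chain groups are C_0 ≅ Z^7, C_1 ≅ Z^21, C_2 ≅ Z^14.

∂_1: C_1 → C_0 sends each edge [p,q] (with p < q) to q − p. For instance
  ∂DJ = J − D.
This gives a 7×21 integer matrix of rank 6; reducing to Smith normal form yields diagonal entries (1,1,1,1,1,1).

The boundary map ∂_2: C_2 → C_1 acts by ∂[p,q,r] = [q,r] − [p,r] + [p,q]. For instance
  ∂AEG = EG − AG + AE,
  ∂BDG = DG − BG + BD.
The resulting 21×14 matrix has rank 13, and its Smith normal form has invariant factors (1,1,1,1,1,1,1,1,1,1,1,1,1).

Computing H_k = (kernel of ∂_k) / (image of ∂_{k+1}):

  H_0: rank C_0 − rank ∂_1 = 7 − 6 = 1, and the invariant factors of ∂_1 are all 1, so H_0 ≅ Z.
  H_1: rank ker ∂_1 − rank ∂_2 = (21 − 6) − 13 = 2, and the invariant factors of ∂_2 are all 1, so H_1 ≅ Z^2.
  H_2: rank ker ∂_2 − rank ∂_3 = (14 − 13) − 0 = 1, and there is no ∂_3, so H_2 ≅ Z.

(K is a triangulation of the torus T^2.)

Hence the Betti numbers are b_0 = 1, b_1 = 2, b_2 = 1.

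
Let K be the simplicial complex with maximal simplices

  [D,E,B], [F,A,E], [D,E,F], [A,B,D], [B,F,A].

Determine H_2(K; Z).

We work with the vertex ordering A < B < D < E < F. The simplices of K, each written with vertices in increasing order, are:

  0-simplices (5): A, B, D, E, F
  1-simplices (10): AB, AD, AE, AF, BD, BE, BF, DE, DF, EF
  2-simplices (5): ABD, ABF, AEF, BDE, DEF

giving chain groups C_0 ≅ Z^5, C_1 ≅ Z^10, C_2 ≅ Z^5.

Boundary ∂_1: C_1 → C_0 sends each edge [p,q] (with p < q) to q − p. For instance
  ∂AF = F − A.
As a 5×10 matrix over Z this has rank 4, with invariant factors (1,1,1,1).

∂_2: C_2 → C_1 sends each 2-simplex [p,q,r] to [q,r] − [p,r] + [p,q]. For instance
  ∂DEF = EF − DF + DE,
  ∂AEF = EF − AF + AE.
This gives a 10×5 integer matrix of rank 5; reducing to Smith normal form yields diagonal entries (1,1,1,1,1).

Now H_k = ker ∂_k / im ∂_{k+1}, so:

  H_2: rank ker ∂_2 − rank ∂_3 = (5 − 5) − 0 = 0, and there is no ∂_3, so H_2 ≅ 0.

(K is a triangulation of the Möbius band.)

H_2 = 0.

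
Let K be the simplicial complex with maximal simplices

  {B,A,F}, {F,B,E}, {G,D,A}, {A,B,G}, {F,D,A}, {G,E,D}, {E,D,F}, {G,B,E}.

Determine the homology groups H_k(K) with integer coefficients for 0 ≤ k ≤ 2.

Order the vertices as A < B < D < E < F < G. Listing each simplex with vertices in this order, K has dimension 2 with simplices:

  0-simplices (6): A, B, D, E, F, G
  1-simplices (12): AB, AD, AF, AG, BE, BF, BG, DE, DF, DG, EF, EG
  2-simplices (8): ABF, ABG, ADF, ADG, BEF, BEG, DEF, DEG

Hence C_0 ≅ Z^6, C_1 ≅ Z^12, C_2 ≅ Z^8.

Boundary ∂_1: C_1 → C_0 maps an edge to its endpoints' difference, ∂[p,q] = q − p.
As a 6×12 matrix over Z this has rank 5, with invariant factors (1,1,1,1,1).

The boundary map ∂_2: C_2 → C_1 acts by ∂[p,q,r] = [q,r] − [p,r] + [p,q]. For instance
  ∂BEF = EF − BF + BE,
  ∂ADG = DG − AG + AD.
The 12×8 boundary matrix has rank 7 and Smith normal form diag(1,1,1,1,1,1,1).

Reading off H_k = ker ∂_k / im ∂_{k+1}:

  H_0: rank C_0 − rank ∂_1 = 6 − 5 = 1, and the invariant factors of ∂_1 are all 1, so H_0 ≅ Z.
  H_1: rank ker ∂_1 − rank ∂_2 = (12 − 5) − 7 = 0, and the invariant factors of ∂_2 are all 1, so H_1 ≅ 0.
  H_2: rank ker ∂_2 − rank ∂_3 = (8 − 7) − 0 = 1, and there is no ∂_3, so H_2 ≅ Z.

As a check, the Euler characteristic is 6 − 12 + 8 = 2, which agrees with 1 − 0 + 1 = 2.

H_0 = Z,  H_1 = 0,  H_2 = Z.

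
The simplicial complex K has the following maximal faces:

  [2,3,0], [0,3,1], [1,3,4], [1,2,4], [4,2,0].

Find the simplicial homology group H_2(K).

Take the total order 0 < 1 < 2 < 3 < 4 on the vertex set. Then K (dimension 2) consists of the simplices:

  0-simplices (5): [0], [1], [2], [3], [4]
  1-simplices (10): [0,1], [0,2], [0,3], [0,4], [1,2], [1,3], [1,4], [2,3], [2,4], [3,4]
  2-simplices (5): [0,1,3], [0,2,3], [0,2,4], [1,2,4], [1,3,4]

giving chain groups C_0 ≅ Z^5, C_1 ≅ Z^10, C_2 ≅ Z^5.

∂_1: C_1 → C_0 maps an edge to its endpoints' difference, ∂[p,q] = q − p. For instance
  ∂[3,4] = [4] − [3].
As a 5×10 matrix over Z this has rank 4, with invariant factors (1,1,1,1).

Boundary ∂_2: C_2 → C_1 sends each 2-simplex [p,q,r] to [q,r] − [p,r] + [p,q]. For instance
  ∂[1,2,4] = [2,4] − [1,4] + [1,2],
  ∂[1,3,4] = [3,4] − [1,4] + [1,3].
The resulting 10×5 matrix has rank 5, and its Smith normal form has invariant factors (1,1,1,1,1).

From H_k ≅ ker(∂_k) / im(∂_{k+1}) we obtain:

  H_2: rank ker ∂_2 − rank ∂_3 = (5 − 5) − 0 = 0, and there is no ∂_3, so H_2 ≅ 0.

(K is a triangulation of the Möbius band.)

H_2 = 0.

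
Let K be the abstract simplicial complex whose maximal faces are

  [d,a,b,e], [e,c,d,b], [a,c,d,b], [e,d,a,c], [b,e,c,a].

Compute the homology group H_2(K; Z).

H_2 = 0.

Take the total order a < b < c < d < e on the vertex set. Then K (dimension 3) consists of the simplices:

  0-simplices (5): a, b, c, d, e
  1-simplices (10): ab, ac, ad, ae, bc, bd, be, cd, ce, de
  2-simplices (10): abc, abd, abe, acd, ace, ade, bcd, bce, bde, cde
  3-simplices (5): abcd, abce, abde, acde, bcde

so the chain groups are C_0 ≅ Z^5, C_1 ≅ Z^10, C_2 ≅ Z^10, C_3 ≅ Z^5.

Boundary ∂_1: C_1 → C_0 maps an edge to its endpoints' difference, ∂[p,q] = q − p. For instance
  ∂be = e − b.
This gives a 5×10 integer matrix of rank 4; reducing to Smith normal form yields diagonal entries (1,1,1,1).

Boundary ∂_2: C_2 → C_1 acts by ∂[p,q,r] = [q,r] − [p,r] + [p,q]. For instance
  ∂abd = bd − ad + ab,
  ∂cde = de − ce + cd.
The resulting 10×10 matrix has rank 6, and its Smith normal form has invariant factors (1,1,1,1,1,1).

Boundary ∂_3: C_3 → C_2 sends each 3-simplex σ to the alternating sum Σ_i (−1)^i (σ with its i-th vertex removed). For instance
  ∂bcde = cde − bde + bce − bcd,
  ∂acde = cde − ade + ace − acd.
As a 10×5 matrix over Z this has rank 4, with invariant factors (1,1,1,1).

Reading off H_k = ker ∂_k / im ∂_{k+1}:

  H_2: rank ker ∂_2 − rank ∂_3 = (10 − 6) − 4 = 0, and the invariant factors of ∂_3 are all 1, so H_2 = 0.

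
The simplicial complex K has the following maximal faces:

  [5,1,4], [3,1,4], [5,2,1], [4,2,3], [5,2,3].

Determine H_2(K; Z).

H_2 = 0.

We work with the vertex ordering 1 < 2 < 3 < 4 < 5. The simplices of K, each written with vertices in increasing order, are:

  0-simplices (5): [1], [2], [3], [4], [5]
  1-simplices (10): [1,2], [1,3], [1,4], [1,5], [2,3], [2,4], [2,5], [3,4], [3,5], [4,5]
  2-simplices (5): [1,2,5], [1,3,4], [1,4,5], [2,3,4], [2,3,5]

so the chain groups are C_0 ≅ Z^5, C_1 ≅ Z^10, C_2 ≅ Z^5.

The boundary map ∂_1: C_1 → C_0 sends each edge [p,q] (with p < q) to q − p.
The resulting 5×10 matrix has rank 4, and its Smith normal form has invariant factors (1,1,1,1).

The boundary map ∂_2: C_2 → C_1 sends each 2-simplex [p,q,r] to [q,r] − [p,r] + [p,q]. For instance
  ∂[2,3,4] = [3,4] − [2,4] + [2,3],
  ∂[1,3,4] = [3,4] − [1,4] + [1,3].
The resulting 10×5 matrix has rank 5, and its Smith normal form has invariant factors (1,1,1,1,1).

From H_k ≅ ker(∂_k) / im(∂_{k+1}) we obtain:

  H_2: rank ker ∂_2 − rank ∂_3 = (5 − 5) − 0 = 0, and there is no ∂_3, so H_2 = 0.

(K is a triangulation of the Möbius band.)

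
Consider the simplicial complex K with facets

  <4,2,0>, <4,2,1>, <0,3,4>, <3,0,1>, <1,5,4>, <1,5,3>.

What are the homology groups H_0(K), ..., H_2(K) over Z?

H_0 ≅ Z,  H_1 ≅ Z,  H_2 = 0.

We work with the vertex ordering 0 < 1 < 2 < 3 < 4 < 5. The simplices of K, each written with vertices in increasing order, are:

  0-simplices (6): [0], [1], [2], [3], [4], [5]
  1-simplices (12): [0,1], [0,2], [0,3], [0,4], [1,2], [1,3], [1,4], [1,5], [2,4], [3,4], [3,5], [4,5]
  2-simplices (6): [0,1,3], [0,2,4], [0,3,4], [1,2,4], [1,3,5], [1,4,5]

Hence C_0 ≅ Z^6, C_1 ≅ Z^12, C_2 ≅ Z^6.

∂_1: C_1 → C_0 is given by ∂[p,q] = [q] − [p]. For instance
  ∂[3,4] = [4] − [3].
The 6×12 boundary matrix has rank 5 and Smith normal form diag(1,1,1,1,1).

Boundary ∂_2: C_2 → C_1 acts by ∂[p,q,r] = [q,r] − [p,r] + [p,q]. For instance
  ∂[1,2,4] = [2,4] − [1,4] + [1,2],
  ∂[0,2,4] = [2,4] − [0,4] + [0,2].
The resulting 12×6 matrix has rank 6, and its Smith normal form has invariant factors (1,1,1,1,1,1).

Reading off H_k = ker ∂_k / im ∂_{k+1}:

  H_0: rank C_0 − rank ∂_1 = 6 − 5 = 1, and the invariant factors of ∂_1 are all 1, so H_0 ≅ Z.
  H_1: rank ker ∂_1 − rank ∂_2 = (12 − 5) − 6 = 1, and the invariant factors of ∂_2 are all 1, so H_1 ≅ Z.
  H_2: rank ker ∂_2 − rank ∂_3 = (6 − 6) − 0 = 0, and there is no ∂_3, so H_2 ≅ 0.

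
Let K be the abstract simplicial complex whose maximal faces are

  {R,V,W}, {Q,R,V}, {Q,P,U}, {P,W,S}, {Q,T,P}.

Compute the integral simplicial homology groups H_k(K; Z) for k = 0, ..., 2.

Fix the vertex order P < Q < R < S < T < U < V < W and write every simplex with vertices in increasing order. Then dim K = 2 and the simplices of K are:

  0-simplices (8): P, Q, R, S, T, U, V, W
  1-simplices (13): PQ, PS, PT, PU, PW, QR, QT, QU, QV, RV, RW, SW, VW
  2-simplices (5): PQT, PQU, PSW, QRV, RVW

Hence C_0 ≅ Z^8, C_1 ≅ Z^13, C_2 ≅ Z^5.

The boundary map ∂_1: C_1 → C_0 maps an edge to its endpoints' difference, ∂[p,q] = q − p.
The 8×13 boundary matrix has rank 7 and Smith normal form diag(1,1,1,1,1,1,1).

∂_2: C_2 → C_1 sends each 2-simplex [p,q,r] to [q,r] − [p,r] + [p,q]. For instance
  ∂QRV = RV − QV + QR,
  ∂RVW = VW − RW + RV.
The resulting 13×5 matrix has rank 5, and its Smith normal form has invariant factors (1,1,1,1,1).

Computing H_k = (kernel of ∂_k) / (image of ∂_{k+1}):

  H_0: rank C_0 − rank ∂_1 = 8 − 7 = 1, and the invariant factors of ∂_1 are all 1, so H_0 = Z.
  H_1: rank ker ∂_1 − rank ∂_2 = (13 − 7) − 5 = 1, and the invariant factors of ∂_2 are all 1, so H_1 = Z.
  H_2: rank ker ∂_2 − rank ∂_3 = (5 − 5) − 0 = 0, and there is no ∂_3, so H_2 = 0.

H_0 = Z,  H_1 = Z,  H_2 = 0.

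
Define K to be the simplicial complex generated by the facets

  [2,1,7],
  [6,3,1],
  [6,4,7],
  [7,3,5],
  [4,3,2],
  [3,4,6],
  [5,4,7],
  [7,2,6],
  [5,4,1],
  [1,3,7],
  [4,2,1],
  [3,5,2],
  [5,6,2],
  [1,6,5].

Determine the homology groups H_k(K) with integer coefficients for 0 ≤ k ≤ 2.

We work with the vertex ordering 1 < 2 < 3 < 4 < 5 < 6 < 7. The simplices of K, each written with vertices in increasing order, are:

  0-simplices (7): [1], [2], [3], [4], [5], [6], [7]
  1-simplices (21): [1,2], [1,3], [1,4], [1,5], [1,6], [1,7], [2,3], [2,4], [2,5], [2,6], [2,7], [3,4], [3,5], [3,6], [3,7], [4,5], [4,6], [4,7], [5,6], [5,7], [6,7]
  2-simplices (14): [1,2,4], [1,2,7], [1,3,6], [1,3,7], [1,4,5], [1,5,6], [2,3,4], [2,3,5], [2,5,6], [2,6,7], [3,4,6], [3,5,7], [4,5,7], [4,6,7]

giving chain groups C_0 ≅ Z^7, C_1 ≅ Z^21, C_2 ≅ Z^14.

The boundary map ∂_1: C_1 → C_0 maps an edge to its endpoints' difference, ∂[p,q] = q − p.
The 7×21 boundary matrix has rank 6 and Smith normal form diag(1,1,1,1,1,1).

Boundary ∂_2: C_2 → C_1 maps a triangle to the signed sum of its edges. For instance
  ∂[3,4,6] = [4,6] − [3,6] + [3,4],
  ∂[1,3,6] = [3,6] − [1,6] + [1,3].
The resulting 21×14 matrix has rank 13, and its Smith normal form has invariant factors (1,1,1,1,1,1,1,1,1,1,1,1,1).

Computing H_k = (kernel of ∂_k) / (image of ∂_{k+1}):

  H_0: rank C_0 − rank ∂_1 = 7 − 6 = 1, and the invariant factors of ∂_1 are all 1, so H_0 = Z.
  H_1: rank ker ∂_1 − rank ∂_2 = (21 − 6) − 13 = 2, and the invariant factors of ∂_2 are all 1, so H_1 = Z^2.
  H_2: rank ker ∂_2 − rank ∂_3 = (14 − 13) − 0 = 1, and there is no ∂_3, so H_2 = Z.

As a check, the Euler characteristic is 7 − 21 + 14 = 0, which agrees with 1 − 2 + 1 = 0.

H_0 ≅ Z,  H_1 ≅ Z^2,  H_2 ≅ Z.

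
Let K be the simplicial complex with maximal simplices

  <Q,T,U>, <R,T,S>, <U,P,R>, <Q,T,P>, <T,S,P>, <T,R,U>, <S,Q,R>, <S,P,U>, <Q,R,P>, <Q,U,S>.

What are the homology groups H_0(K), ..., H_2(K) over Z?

We work with the vertex ordering P < Q < R < S < T < U. The simplices of K, each written with vertices in increasing order, are:

  0-simplices (6): P, Q, R, S, T, U
  1-simplices (15): PQ, PR, PS, PT, PU, QR, QS, QT, QU, RS, RT, RU, ST, SU, TU
  2-simplices (10): PQR, PQT, PRU, PST, PSU, QRS, QSU, QTU, RST, RTU

Hence C_0 ≅ Z^6, C_1 ≅ Z^15, C_2 ≅ Z^10.

Boundary ∂_1: C_1 → C_0 sends each edge [p,q] (with p < q) to q − p. For instance
  ∂RS = S − R.
The 6×15 boundary matrix has rank 5 and Smith normal form diag(1,1,1,1,1).

Boundary ∂_2: C_2 → C_1 sends each 2-simplex [p,q,r] to [q,r] − [p,r] + [p,q]. For instance
  ∂PQT = QT − PT + PQ,
  ∂PQR = QR − PR + PQ.
The resulting 15×10 matrix has rank 10, and its Smith normal form has invariant factors (1,1,1,1,1,1,1,1,1,2).

From H_k ≅ ker(∂_k) / im(∂_{k+1}) we obtain:

  H_0: rank C_0 − rank ∂_1 = 6 − 5 = 1, and the invariant factors of ∂_1 are all 1, so H_0 ≅ Z.
  H_1: rank ker ∂_1 − rank ∂_2 = (15 − 5) − 10 = 0, and ∂_2 has invariant factor 2 > 1, so H_1 ≅ Z/2.
  H_2: rank ker ∂_2 − rank ∂_3 = (10 − 10) − 0 = 0, and there is no ∂_3, so H_2 ≅ 0.

H_0 ≅ Z,  H_1 ≅ Z/2,  H_2 = 0.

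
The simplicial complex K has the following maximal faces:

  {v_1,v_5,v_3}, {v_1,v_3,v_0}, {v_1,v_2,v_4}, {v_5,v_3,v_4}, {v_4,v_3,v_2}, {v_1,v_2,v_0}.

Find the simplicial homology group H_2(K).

H_2 ≅ 0.

K has 6 vertices, 12 edges, 6 triangles.
rank ∂_2 = 6, rank ∂_3 = 0 ⇒ b_2 = 6 − 6 − 0 = 0. So H_2 ≅ 0.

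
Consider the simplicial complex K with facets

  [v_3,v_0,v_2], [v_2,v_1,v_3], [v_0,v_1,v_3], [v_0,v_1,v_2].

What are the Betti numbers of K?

b_0 = 1, b_1 = 0, b_2 = 1.

We work with the vertex ordering v_0 < v_1 < v_2 < v_3. The simplices of K, each written with vertices in increasing order, are:

  0-simplices (4): [v_0], [v_1], [v_2], [v_3]
  1-simplices (6): [v_0,v_1], [v_0,v_2], [v_0,v_3], [v_1,v_2], [v_1,v_3], [v_2,v_3]
  2-simplices (4): [v_0,v_1,v_2], [v_0,v_1,v_3], [v_0,v_2,v_3], [v_1,v_2,v_3]

giving chain groups C_0 ≅ Z^4, C_1 ≅ Z^6, C_2 ≅ Z^4.

Boundary ∂_1: C_1 → C_0 sends each edge [p,q] (with p < q) to q − p. For instance
  ∂[v_0,v_3] = [v_3] − [v_0].
As a 4×6 matrix over Z this has rank 3, with invariant factors (1,1,1).

Boundary ∂_2: C_2 → C_1 sends each 2-simplex [p,q,r] to [q,r] − [p,r] + [p,q]. For instance
  ∂[v_0,v_1,v_2] = [v_1,v_2] − [v_0,v_2] + [v_0,v_1],
  ∂[v_1,v_2,v_3] = [v_2,v_3] − [v_1,v_3] + [v_1,v_2].
As a 6×4 matrix over Z this has rank 3, with invariant factors (1,1,1).

Reading off H_k = ker ∂_k / im ∂_{k+1}:

  H_0: rank C_0 − rank ∂_1 = 4 − 3 = 1, and the invariant factors of ∂_1 are all 1, so H_0 ≅ Z.
  H_1: rank ker ∂_1 − rank ∂_2 = (6 − 3) − 3 = 0, and the invariant factors of ∂_2 are all 1, so H_1 ≅ 0.
  H_2: rank ker ∂_2 − rank ∂_3 = (4 − 3) − 0 = 1, and there is no ∂_3, so H_2 ≅ Z.

As a check, the Euler characteristic is 4 − 6 + 4 = 2, which agrees with 1 − 0 + 1 = 2.
(K is a triangulation of the 2-sphere S^2.)

Hence the Betti numbers are b_0 = 1, b_1 = 0, b_2 = 1.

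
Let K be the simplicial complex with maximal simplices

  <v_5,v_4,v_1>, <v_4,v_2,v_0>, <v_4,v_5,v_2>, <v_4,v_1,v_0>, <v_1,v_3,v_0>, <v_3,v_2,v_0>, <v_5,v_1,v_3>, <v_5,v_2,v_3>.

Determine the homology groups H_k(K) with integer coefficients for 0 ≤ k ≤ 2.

H_0 = Z,  H_1 = 0,  H_2 = Z.

K has 6 vertices, 12 edges, 8 triangles.
rank ∂_0 = 0, rank ∂_1 = 5 ⇒ b_0 = 6 − 0 − 5 = 1; all invariant factors of ∂_1 are 1 so no torsion. So H_0 ≅ Z.
rank ∂_1 = 5, rank ∂_2 = 7 ⇒ b_1 = 12 − 5 − 7 = 0; all invariant factors of ∂_2 are 1 so no torsion. So H_1 ≅ 0.
rank ∂_2 = 7, rank ∂_3 = 0 ⇒ b_2 = 8 − 7 − 0 = 1. So H_2 ≅ Z.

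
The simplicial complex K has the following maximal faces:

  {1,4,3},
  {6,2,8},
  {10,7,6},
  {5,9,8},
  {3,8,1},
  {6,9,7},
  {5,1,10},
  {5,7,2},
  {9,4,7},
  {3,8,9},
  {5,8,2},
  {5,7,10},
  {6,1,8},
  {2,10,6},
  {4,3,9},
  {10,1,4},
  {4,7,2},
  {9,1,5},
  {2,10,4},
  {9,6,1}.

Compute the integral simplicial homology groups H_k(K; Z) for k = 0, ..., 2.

H_0 = Z,  H_1 = Z × Z/2,  H_2 = 0.

We work with the vertex ordering 1 < 2 < 3 < 4 < 5 < 6 < 7 < 8 < 9 < 10. The simplices of K, each written with vertices in increasing order, are:

  0-simplices (10): [1], [2], [3], [4], [5], [6], [7], [8], [9], [10]
  1-simplices (30): (30 of them)
  2-simplices (20): (20 of them)

so the chain groups are C_0 ≅ Z^10, C_1 ≅ Z^30, C_2 ≅ Z^20.

Boundary ∂_1: C_1 → C_0 is given by ∂[p,q] = [q] − [p]. For instance
  ∂[6,9] = [9] − [6].
As a 10×30 matrix over Z this has rank 9, with invariant factors (1,1,1,1,1,1,1,1,1).

The boundary map ∂_2: C_2 → C_1 maps a triangle to the signed sum of its edges. For instance
  ∂[5,8,9] = [8,9] − [5,9] + [5,8],
  ∂[4,7,9] = [7,9] − [4,9] + [4,7].
The resulting 30×20 matrix has rank 20, and its Smith normal form has invariant factors (1,1,1,1,1,1,1,1,1,1,1,1,1,1,1,1,1,1,1,2).

From H_k ≅ ker(∂_k) / im(∂_{k+1}) we obtain:

  H_0: rank C_0 − rank ∂_1 = 10 − 9 = 1, and the invariant factors of ∂_1 are all 1, so H_0 = Z.
  H_1: rank ker ∂_1 − rank ∂_2 = (30 − 9) − 20 = 1, and ∂_2 has invariant factor 2 > 1, so H_1 = Z × Z/2.
  H_2: rank ker ∂_2 − rank ∂_3 = (20 − 20) − 0 = 0, and there is no ∂_3, so H_2 = 0.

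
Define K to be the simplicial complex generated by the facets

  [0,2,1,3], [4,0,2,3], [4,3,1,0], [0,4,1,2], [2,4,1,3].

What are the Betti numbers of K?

b_0 = 1, b_1 = 0, b_2 = 0, b_3 = 1.

Take the total order 0 < 1 < 2 < 3 < 4 on the vertex set. Then K (dimension 3) consists of the simplices:

  0-simplices (5): [0], [1], [2], [3], [4]
  1-simplices (10): [0,1], [0,2], [0,3], [0,4], [1,2], [1,3], [1,4], [2,3], [2,4], [3,4]
  2-simplices (10): [0,1,2], [0,1,3], [0,1,4], [0,2,3], [0,2,4], [0,3,4], [1,2,3], [1,2,4], [1,3,4], [2,3,4]
  3-simplices (5): [0,1,2,3], [0,1,2,4], [0,1,3,4], [0,2,3,4], [1,2,3,4]

Hence C_0 ≅ Z^5, C_1 ≅ Z^10, C_2 ≅ Z^10, C_3 ≅ Z^5.

∂_1: C_1 → C_0 sends each edge [p,q] (with p < q) to q − p. For instance
  ∂[3,4] = [4] − [3].
The 5×10 boundary matrix has rank 4 and Smith normal form diag(1,1,1,1).

Boundary ∂_2: C_2 → C_1 sends each 2-simplex [p,q,r] to [q,r] − [p,r] + [p,q]. For instance
  ∂[2,3,4] = [3,4] − [2,4] + [2,3],
  ∂[1,2,3] = [2,3] − [1,3] + [1,2].
This gives a 10×10 integer matrix of rank 6; reducing to Smith normal form yields diagonal entries (1,1,1,1,1,1).

∂_3: C_3 → C_2 sends each 3-simplex σ to the alternating sum Σ_i (−1)^i (σ with its i-th vertex removed). For instance
  ∂[0,1,2,3] = [1,2,3] − [0,2,3] + [0,1,3] − [0,1,2],
  ∂[1,2,3,4] = [2,3,4] − [1,3,4] + [1,2,4] − [1,2,3].
The resulting 10×5 matrix has rank 4, and its Smith normal form has invariant factors (1,1,1,1).

Now H_k = ker ∂_k / im ∂_{k+1}, so:

  H_0: rank C_0 − rank ∂_1 = 5 − 4 = 1, and the invariant factors of ∂_1 are all 1, so H_0 ≅ Z.
  H_1: rank ker ∂_1 − rank ∂_2 = (10 − 4) − 6 = 0, and the invariant factors of ∂_2 are all 1, so H_1 ≅ 0.
  H_2: rank ker ∂_2 − rank ∂_3 = (10 − 6) − 4 = 0, and the invariant factors of ∂_3 are all 1, so H_2 ≅ 0.
  H_3: rank ker ∂_3 − rank ∂_4 = (5 − 4) − 0 = 1, and there is no ∂_4, so H_3 ≅ Z.

(K is a triangulation of the 3-sphere S^3.)

Hence the Betti numbers are b_0 = 1, b_1 = 0, b_2 = 0, b_3 = 1.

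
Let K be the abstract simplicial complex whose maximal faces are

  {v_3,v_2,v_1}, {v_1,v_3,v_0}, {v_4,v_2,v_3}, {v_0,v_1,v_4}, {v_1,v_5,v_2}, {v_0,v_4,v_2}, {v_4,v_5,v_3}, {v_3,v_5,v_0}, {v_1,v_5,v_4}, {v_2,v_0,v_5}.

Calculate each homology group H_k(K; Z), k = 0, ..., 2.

H_0 ≅ Z,  H_1 ≅ Z_2,  H_2 = 0.

Take the total order v_0 < v_1 < v_2 < v_3 < v_4 < v_5 on the vertex set. Then K (dimension 2) consists of the simplices:

  0-simplices (6): [v_0], [v_1], [v_2], [v_3], [v_4], [v_5]
  1-simplices (15): (15 of them)
  2-simplices (10): [v_0,v_1,v_3], [v_0,v_1,v_4], [v_0,v_2,v_4], [v_0,v_2,v_5], [v_0,v_3,v_5], [v_1,v_2,v_3], [v_1,v_2,v_5], [v_1,v_4,v_5], [v_2,v_3,v_4], [v_3,v_4,v_5]

giving chain groups C_0 ≅ Z^6, C_1 ≅ Z^15, C_2 ≅ Z^10.

∂_1: C_1 → C_0 sends each edge [p,q] (with p < q) to q − p.
This gives a 6×15 integer matrix of rank 5; reducing to Smith normal form yields diagonal entries (1,1,1,1,1).

∂_2: C_2 → C_1 sends each 2-simplex [p,q,r] to [q,r] − [p,r] + [p,q]. For instance
  ∂[v_0,v_2,v_5] = [v_2,v_5] − [v_0,v_5] + [v_0,v_2],
  ∂[v_0,v_2,v_4] = [v_2,v_4] − [v_0,v_4] + [v_0,v_2].
As a 15×10 matrix over Z this has rank 10, with invariant factors (1,1,1,1,1,1,1,1,1,2).

Reading off H_k = ker ∂_k / im ∂_{k+1}:

  H_0: rank C_0 − rank ∂_1 = 6 − 5 = 1, and the invariant factors of ∂_1 are all 1, so H_0 ≅ Z.
  H_1: rank ker ∂_1 − rank ∂_2 = (15 − 5) − 10 = 0, and ∂_2 has invariant factor 2 > 1, so H_1 ≅ Z_2.
  H_2: rank ker ∂_2 − rank ∂_3 = (10 − 10) − 0 = 0, and there is no ∂_3, so H_2 ≅ 0.

(K is a triangulation of the real projective plane RP^2.)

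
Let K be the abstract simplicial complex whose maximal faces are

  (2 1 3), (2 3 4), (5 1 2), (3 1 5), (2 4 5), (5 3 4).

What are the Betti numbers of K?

b_0 = 1, b_1 = 0, b_2 = 1.

Order the vertices as 1 < 2 < 3 < 4 < 5. Listing each simplex with vertices in this order, K has dimension 2 with simplices:

  0-simplices (5): [1], [2], [3], [4], [5]
  1-simplices (9): [1,2], [1,3], [1,5], [2,3], [2,4], [2,5], [3,4], [3,5], [4,5]
  2-simplices (6): [1,2,3], [1,2,5], [1,3,5], [2,3,4], [2,4,5], [3,4,5]

Hence C_0 ≅ Z^5, C_1 ≅ Z^9, C_2 ≅ Z^6.

Boundary ∂_1: C_1 → C_0 sends each edge [p,q] (with p < q) to q − p. For instance
  ∂[2,4] = [4] − [2].
The resulting 5×9 matrix has rank 4, and its Smith normal form has invariant factors (1,1,1,1).

Boundary ∂_2: C_2 → C_1 maps a triangle to the signed sum of its edges. For instance
  ∂[1,2,3] = [2,3] − [1,3] + [1,2],
  ∂[1,3,5] = [3,5] − [1,5] + [1,3].
The 9×6 boundary matrix has rank 5 and Smith normal form diag(1,1,1,1,1).

From H_k ≅ ker(∂_k) / im(∂_{k+1}) we obtain:

  H_0: rank C_0 − rank ∂_1 = 5 − 4 = 1, and the invariant factors of ∂_1 are all 1, so H_0 = Z.
  H_1: rank ker ∂_1 − rank ∂_2 = (9 − 4) − 5 = 0, and the invariant factors of ∂_2 are all 1, so H_1 = 0.
  H_2: rank ker ∂_2 − rank ∂_3 = (6 − 5) − 0 = 1, and there is no ∂_3, so H_2 = Z.

(K is a triangulation of the 2-sphere S^2.)

Hence the Betti numbers are b_0 = 1, b_1 = 0, b_2 = 1.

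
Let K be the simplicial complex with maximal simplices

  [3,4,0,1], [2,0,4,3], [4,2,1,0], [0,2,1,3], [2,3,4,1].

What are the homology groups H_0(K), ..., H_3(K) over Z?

Take the total order 0 < 1 < 2 < 3 < 4 on the vertex set. Then K (dimension 3) consists of the simplices:

  0-simplices (5): [0], [1], [2], [3], [4]
  1-simplices (10): [0,1], [0,2], [0,3], [0,4], [1,2], [1,3], [1,4], [2,3], [2,4], [3,4]
  2-simplices (10): [0,1,2], [0,1,3], [0,1,4], [0,2,3], [0,2,4], [0,3,4], [1,2,3], [1,2,4], [1,3,4], [2,3,4]
  3-simplices (5): [0,1,2,3], [0,1,2,4], [0,1,3,4], [0,2,3,4], [1,2,3,4]

Hence C_0 ≅ Z^5, C_1 ≅ Z^10, C_2 ≅ Z^10, C_3 ≅ Z^5.

The boundary map ∂_1: C_1 → C_0 is given by ∂[p,q] = [q] − [p]. For instance
  ∂[0,3] = [3] − [0].
The 5×10 boundary matrix has rank 4 and Smith normal form diag(1,1,1,1).

The boundary map ∂_2: C_2 → C_1 acts by ∂[p,q,r] = [q,r] − [p,r] + [p,q]. For instance
  ∂[0,2,3] = [2,3] − [0,3] + [0,2],
  ∂[1,2,3] = [2,3] − [1,3] + [1,2].
The 10×10 boundary matrix has rank 6 and Smith normal form diag(1,1,1,1,1,1).

The boundary map ∂_3: C_3 → C_2 sends each 3-simplex σ to the alternating sum Σ_i (−1)^i (σ with its i-th vertex removed). For instance
  ∂[1,2,3,4] = [2,3,4] − [1,3,4] + [1,2,4] − [1,2,3],
  ∂[0,1,3,4] = [1,3,4] − [0,3,4] + [0,1,4] − [0,1,3].
The 10×5 boundary matrix has rank 4 and Smith normal form diag(1,1,1,1).

Now H_k = ker ∂_k / im ∂_{k+1}, so:

  H_0: rank C_0 − rank ∂_1 = 5 − 4 = 1, and the invariant factors of ∂_1 are all 1, so H_0 ≅ Z.
  H_1: rank ker ∂_1 − rank ∂_2 = (10 − 4) − 6 = 0, and the invariant factors of ∂_2 are all 1, so H_1 ≅ 0.
  H_2: rank ker ∂_2 − rank ∂_3 = (10 − 6) − 4 = 0, and the invariant factors of ∂_3 are all 1, so H_2 ≅ 0.
  H_3: rank ker ∂_3 − rank ∂_4 = (5 − 4) − 0 = 1, and there is no ∂_4, so H_3 ≅ Z.

As a check, the Euler characteristic is 5 − 10 + 10 − 5 = 0, which agrees with 1 − 0 + 0 − 1 = 0.

H_0 = Z,  H_1 = 0,  H_2 = 0,  H_3 = Z.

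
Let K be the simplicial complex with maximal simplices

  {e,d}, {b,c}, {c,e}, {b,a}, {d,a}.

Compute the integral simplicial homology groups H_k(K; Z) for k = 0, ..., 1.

H_0 ≅ Z,  H_1 ≅ Z.

Take the total order a < b < c < d < e on the vertex set. Then K (dimension 1) consists of the simplices:

  0-simplices (5): a, b, c, d, e
  1-simplices (5): ab, ad, bc, ce, de

so the chain groups are C_0 ≅ Z^5, C_1 ≅ Z^5.

The boundary map ∂_1: C_1 → C_0 maps an edge to its endpoints' difference, ∂[p,q] = q − p. For instance
  ∂bc = c − b.
As a 5×5 matrix over Z this has rank 4, with invariant factors (1,1,1,1).

Reading off H_k = ker ∂_k / im ∂_{k+1}:

  H_0: rank C_0 − rank ∂_1 = 5 − 4 = 1, and the invariant factors of ∂_1 are all 1, so H_0 = Z.
  H_1: rank ker ∂_1 − rank ∂_2 = (5 − 4) − 0 = 1, and there is no ∂_2, so H_1 = Z.

As a check, the Euler characteristic is 5 − 5 = 0, which agrees with 1 − 1 = 0.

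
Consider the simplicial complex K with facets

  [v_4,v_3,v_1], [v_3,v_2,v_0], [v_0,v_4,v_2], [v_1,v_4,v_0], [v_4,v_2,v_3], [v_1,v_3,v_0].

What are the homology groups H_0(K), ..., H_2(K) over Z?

H_0 ≅ Z,  H_1 = 0,  H_2 ≅ Z.

K has 5 vertices, 9 edges, 6 triangles.
rank ∂_0 = 0, rank ∂_1 = 4 ⇒ b_0 = 5 − 0 − 4 = 1; all invariant factors of ∂_1 are 1 so no torsion. So H_0 = Z.
rank ∂_1 = 4, rank ∂_2 = 5 ⇒ b_1 = 9 − 4 − 5 = 0; all invariant factors of ∂_2 are 1 so no torsion. So H_1 = 0.
rank ∂_2 = 5, rank ∂_3 = 0 ⇒ b_2 = 6 − 5 − 0 = 1. So H_2 = Z.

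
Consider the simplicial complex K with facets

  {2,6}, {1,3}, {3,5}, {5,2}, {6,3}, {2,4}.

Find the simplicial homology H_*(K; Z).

Order the vertices as 1 < 2 < 3 < 4 < 5 < 6. Listing each simplex with vertices in this order, K has dimension 1 with simplices:

  0-simplices (6): [1], [2], [3], [4], [5], [6]
  1-simplices (6): [1,3], [2,4], [2,5], [2,6], [3,5], [3,6]

so the chain groups are C_0 ≅ Z^6, C_1 ≅ Z^6.

Boundary ∂_1: C_1 → C_0 is given by ∂[p,q] = [q] − [p]. For instance
  ∂[2,6] = [6] − [2].
The 6×6 boundary matrix has rank 5 and Smith normal form diag(1,1,1,1,1).

Computing H_k = (kernel of ∂_k) / (image of ∂_{k+1}):

  H_0: rank C_0 − rank ∂_1 = 6 − 5 = 1, and the invariant factors of ∂_1 are all 1, so H_0 = Z.
  H_1: rank ker ∂_1 − rank ∂_2 = (6 − 5) − 0 = 1, and there is no ∂_2, so H_1 = Z.

H_0 = Z,  H_1 = Z.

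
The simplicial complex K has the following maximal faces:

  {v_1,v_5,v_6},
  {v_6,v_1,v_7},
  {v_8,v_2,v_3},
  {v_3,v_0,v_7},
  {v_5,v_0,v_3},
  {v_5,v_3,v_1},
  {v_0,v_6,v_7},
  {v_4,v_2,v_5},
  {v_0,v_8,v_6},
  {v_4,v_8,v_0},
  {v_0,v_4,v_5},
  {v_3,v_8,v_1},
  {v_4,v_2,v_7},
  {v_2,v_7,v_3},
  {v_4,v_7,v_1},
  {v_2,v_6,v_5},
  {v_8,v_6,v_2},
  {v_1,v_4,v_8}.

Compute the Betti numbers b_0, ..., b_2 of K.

b_0 = 1, b_1 = 2, b_2 = 1.

We work with the vertex ordering v_0 < v_1 < v_2 < v_3 < v_4 < v_5 < v_6 < v_7 < v_8. The simplices of K, each written with vertices in increasing order, are:

  0-simplices (9): [v_0], [v_1], [v_2], [v_3], [v_4], [v_5], [v_6], [v_7], [v_8]
  1-simplices (27): (27 of them)
  2-simplices (18): (18 of them)

giving chain groups C_0 ≅ Z^9, C_1 ≅ Z^27, C_2 ≅ Z^18.

The boundary map ∂_1: C_1 → C_0 maps an edge to its endpoints' difference, ∂[p,q] = q − p. For instance
  ∂[v_4,v_8] = [v_8] − [v_4].
The resulting 9×27 matrix has rank 8, and its Smith normal form has invariant factors (1,1,1,1,1,1,1,1).

Boundary ∂_2: C_2 → C_1 sends each 2-simplex [p,q,r] to [q,r] − [p,r] + [p,q]. For instance
  ∂[v_2,v_3,v_8] = [v_3,v_8] − [v_2,v_8] + [v_2,v_3],
  ∂[v_2,v_4,v_5] = [v_4,v_5] − [v_2,v_5] + [v_2,v_4].
This gives a 27×18 integer matrix of rank 17; reducing to Smith normal form yields diagonal entries (1,1,1,1,1,1,1,1,1,1,1,1,1,1,1,1,1).

Reading off H_k = ker ∂_k / im ∂_{k+1}:

  H_0: rank C_0 − rank ∂_1 = 9 − 8 = 1, and the invariant factors of ∂_1 are all 1, so H_0 = Z.
  H_1: rank ker ∂_1 − rank ∂_2 = (27 − 8) − 17 = 2, and the invariant factors of ∂_2 are all 1, so H_1 = Z^2.
  H_2: rank ker ∂_2 − rank ∂_3 = (18 − 17) − 0 = 1, and there is no ∂_3, so H_2 = Z.

Hence the Betti numbers are b_0 = 1, b_1 = 2, b_2 = 1.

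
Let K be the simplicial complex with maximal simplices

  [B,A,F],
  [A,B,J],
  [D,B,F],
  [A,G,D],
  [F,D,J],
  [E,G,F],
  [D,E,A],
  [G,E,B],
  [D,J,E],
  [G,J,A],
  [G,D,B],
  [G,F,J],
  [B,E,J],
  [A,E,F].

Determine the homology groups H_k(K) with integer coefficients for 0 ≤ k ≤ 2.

H_0 = Z,  H_1 = Z^2,  H_2 = Z.

Order the vertices as A < B < D < E < F < G < J. Listing each simplex with vertices in this order, K has dimension 2 with simplices:

  0-simplices (7): A, B, D, E, F, G, J
  1-simplices (21): AB, AD, AE, AF, AG, AJ, BD, BE, BF, BG, BJ, DE, DF, DG, DJ, EF, EG, EJ, FG, FJ, GJ
  2-simplices (14): ABF, ABJ, ADE, ADG, AEF, AGJ, BDF, BDG, BEG, BEJ, DEJ, DFJ, EFG, FGJ

Hence C_0 ≅ Z^7, C_1 ≅ Z^21, C_2 ≅ Z^14.

∂_1: C_1 → C_0 is given by ∂[p,q] = [q] − [p]. For instance
  ∂BJ = J − B.
The resulting 7×21 matrix has rank 6, and its Smith normal form has invariant factors (1,1,1,1,1,1).

The boundary map ∂_2: C_2 → C_1 sends each 2-simplex [p,q,r] to [q,r] − [p,r] + [p,q]. For instance
  ∂ADE = DE − AE + AD,
  ∂BEG = EG − BG + BE.
This gives a 21×14 integer matrix of rank 13; reducing to Smith normal form yields diagonal entries (1,1,1,1,1,1,1,1,1,1,1,1,1).

From H_k ≅ ker(∂_k) / im(∂_{k+1}) we obtain:

  H_0: rank C_0 − rank ∂_1 = 7 − 6 = 1, and the invariant factors of ∂_1 are all 1, so H_0 ≅ Z.
  H_1: rank ker ∂_1 − rank ∂_2 = (21 − 6) − 13 = 2, and the invariant factors of ∂_2 are all 1, so H_1 ≅ Z^2.
  H_2: rank ker ∂_2 − rank ∂_3 = (14 − 13) − 0 = 1, and there is no ∂_3, so H_2 ≅ Z.

(K is a triangulation of the torus T^2.)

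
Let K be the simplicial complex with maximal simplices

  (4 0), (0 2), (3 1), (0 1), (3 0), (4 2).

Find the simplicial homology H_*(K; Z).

H_0 = Z,  H_1 = Z^2.

We work with the vertex ordering 0 < 1 < 2 < 3 < 4. The simplices of K, each written with vertices in increasing order, are:

  0-simplices (5): [0], [1], [2], [3], [4]
  1-simplices (6): [0,1], [0,2], [0,3], [0,4], [1,3], [2,4]

giving chain groups C_0 ≅ Z^5, C_1 ≅ Z^6.

Boundary ∂_1: C_1 → C_0 sends each edge [p,q] (with p < q) to q − p. For instance
  ∂[2,4] = [4] − [2].
This gives a 5×6 integer matrix of rank 4; reducing to Smith normal form yields diagonal entries (1,1,1,1).

From H_k ≅ ker(∂_k) / im(∂_{k+1}) we obtain:

  H_0: rank C_0 − rank ∂_1 = 5 − 4 = 1, and the invariant factors of ∂_1 are all 1, so H_0 ≅ Z.
  H_1: rank ker ∂_1 − rank ∂_2 = (6 − 4) − 0 = 2, and there is no ∂_2, so H_1 ≅ Z^2.

As a check, the Euler characteristic is 5 − 6 = -1, which agrees with 1 − 2 = -1.
(K is a triangulation of a wedge of 2 circles.)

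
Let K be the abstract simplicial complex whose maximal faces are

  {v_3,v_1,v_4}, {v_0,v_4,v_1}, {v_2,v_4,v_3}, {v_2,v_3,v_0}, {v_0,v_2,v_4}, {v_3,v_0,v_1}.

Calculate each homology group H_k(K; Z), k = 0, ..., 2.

H_0 ≅ Z,  H_1 = 0,  H_2 ≅ Z.

We work with the vertex ordering v_0 < v_1 < v_2 < v_3 < v_4. The simplices of K, each written with vertices in increasing order, are:

  0-simplices (5): [v_0], [v_1], [v_2], [v_3], [v_4]
  1-simplices (9): [v_0,v_1], [v_0,v_2], [v_0,v_3], [v_0,v_4], [v_1,v_3], [v_1,v_4], [v_2,v_3], [v_2,v_4], [v_3,v_4]
  2-simplices (6): [v_0,v_1,v_3], [v_0,v_1,v_4], [v_0,v_2,v_3], [v_0,v_2,v_4], [v_1,v_3,v_4], [v_2,v_3,v_4]

so the chain groups are C_0 ≅ Z^5, C_1 ≅ Z^9, C_2 ≅ Z^6.

The boundary map ∂_1: C_1 → C_0 sends each edge [p,q] (with p < q) to q − p.
As a 5×9 matrix over Z this has rank 4, with invariant factors (1,1,1,1).

Boundary ∂_2: C_2 → C_1 acts by ∂[p,q,r] = [q,r] − [p,r] + [p,q]. For instance
  ∂[v_1,v_3,v_4] = [v_3,v_4] − [v_1,v_4] + [v_1,v_3],
  ∂[v_0,v_2,v_3] = [v_2,v_3] − [v_0,v_3] + [v_0,v_2].
The resulting 9×6 matrix has rank 5, and its Smith normal form has invariant factors (1,1,1,1,1).

Reading off H_k = ker ∂_k / im ∂_{k+1}:

  H_0: rank C_0 − rank ∂_1 = 5 − 4 = 1, and the invariant factors of ∂_1 are all 1, so H_0 ≅ Z.
  H_1: rank ker ∂_1 − rank ∂_2 = (9 − 4) − 5 = 0, and the invariant factors of ∂_2 are all 1, so H_1 ≅ 0.
  H_2: rank ker ∂_2 − rank ∂_3 = (6 − 5) − 0 = 1, and there is no ∂_3, so H_2 ≅ Z.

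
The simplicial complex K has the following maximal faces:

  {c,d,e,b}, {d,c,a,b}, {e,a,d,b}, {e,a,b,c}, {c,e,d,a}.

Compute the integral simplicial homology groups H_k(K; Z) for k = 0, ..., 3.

H_0 = Z,  H_1 = 0,  H_2 = 0,  H_3 = Z.

K has 5 vertices, 10 edges, 10 triangles, 5 3-simplices.
rank ∂_0 = 0, rank ∂_1 = 4 ⇒ b_0 = 5 − 0 − 4 = 1; all invariant factors of ∂_1 are 1 so no torsion. So H_0 = Z.
rank ∂_1 = 4, rank ∂_2 = 6 ⇒ b_1 = 10 − 4 − 6 = 0; all invariant factors of ∂_2 are 1 so no torsion. So H_1 = 0.
rank ∂_2 = 6, rank ∂_3 = 4 ⇒ b_2 = 10 − 6 − 4 = 0; all invariant factors of ∂_3 are 1 so no torsion. So H_2 = 0.
rank ∂_3 = 4, rank ∂_4 = 0 ⇒ b_3 = 5 − 4 − 0 = 1. So H_3 = Z.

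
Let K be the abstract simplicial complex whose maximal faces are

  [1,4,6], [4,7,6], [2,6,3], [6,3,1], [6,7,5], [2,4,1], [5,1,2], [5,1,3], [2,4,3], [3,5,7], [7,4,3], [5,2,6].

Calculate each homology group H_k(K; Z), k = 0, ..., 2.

Fix the vertex order 1 < 2 < 3 < 4 < 5 < 6 < 7 and write every simplex with vertices in increasing order. Then dim K = 2 and the simplices of K are:

  0-simplices (7): [1], [2], [3], [4], [5], [6], [7]
  1-simplices (18): [1,2], [1,3], [1,4], [1,5], [1,6], [2,3], [2,4], [2,5], [2,6], [3,4], [3,5], [3,6], [3,7], [4,6], [4,7], [5,6], [5,7], [6,7]
  2-simplices (12): [1,2,4], [1,2,5], [1,3,5], [1,3,6], [1,4,6], [2,3,4], [2,3,6], [2,5,6], [3,4,7], [3,5,7], [4,6,7], [5,6,7]

so the chain groups are C_0 ≅ Z^7, C_1 ≅ Z^18, C_2 ≅ Z^12.

∂_1: C_1 → C_0 sends each edge [p,q] (with p < q) to q − p. For instance
  ∂[1,2] = [2] − [1].
The resulting 7×18 matrix has rank 6, and its Smith normal form has invariant factors (1,1,1,1,1,1).

∂_2: C_2 → C_1 sends each 2-simplex [p,q,r] to [q,r] − [p,r] + [p,q]. For instance
  ∂[1,3,6] = [3,6] − [1,6] + [1,3],
  ∂[2,3,4] = [3,4] − [2,4] + [2,3].
The 18×12 boundary matrix has rank 12 and Smith normal form diag(1,1,1,1,1,1,1,1,1,1,1,2).

Now H_k = ker ∂_k / im ∂_{k+1}, so:

  H_0: rank C_0 − rank ∂_1 = 7 − 6 = 1, and the invariant factors of ∂_1 are all 1, so H_0 ≅ Z.
  H_1: rank ker ∂_1 − rank ∂_2 = (18 − 6) − 12 = 0, and ∂_2 has invariant factor 2 > 1, so H_1 ≅ Z/2.
  H_2: rank ker ∂_2 − rank ∂_3 = (12 − 12) − 0 = 0, and there is no ∂_3, so H_2 ≅ 0.

As a check, the Euler characteristic is 7 − 18 + 12 = 1, which agrees with 1 − 0 + 0 = 1.

H_0 ≅ Z,  H_1 ≅ Z/2,  H_2 = 0.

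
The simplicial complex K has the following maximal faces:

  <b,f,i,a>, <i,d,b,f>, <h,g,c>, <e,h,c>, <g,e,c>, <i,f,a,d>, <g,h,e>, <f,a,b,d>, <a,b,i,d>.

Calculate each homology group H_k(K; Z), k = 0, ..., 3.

H_0 = Z^2,  H_1 = 0,  H_2 = Z,  H_3 = Z.

Fix the vertex order a < b < c < d < e < f < g < h < i and write every simplex with vertices in increasing order. Then dim K = 3 and the simplices of K are:

  0-simplices (9): a, b, c, d, e, f, g, h, i
  1-simplices (16): ab, ad, af, ai, bd, bf, bi, ce, cg, ch, df, di, eg, eh, fi, gh
  2-simplices (14): abd, abf, abi, adf, adi, afi, bdf, bdi, bfi, ceg, ceh, cgh, dfi, egh
  3-simplices (5): abdf, abdi, abfi, adfi, bdfi

so the chain groups are C_0 ≅ Z^9, C_1 ≅ Z^16, C_2 ≅ Z^14, C_3 ≅ Z^5.

Boundary ∂_1: C_1 → C_0 maps an edge to its endpoints' difference, ∂[p,q] = q − p.
The resulting 9×16 matrix has rank 7, and its Smith normal form has invariant factors (1,1,1,1,1,1,1).

∂_2: C_2 → C_1 sends each 2-simplex [p,q,r] to [q,r] − [p,r] + [p,q]. For instance
  ∂dfi = fi − di + df,
  ∂ceh = eh − ch + ce.
This gives a 16×14 integer matrix of rank 9; reducing to Smith normal form yields diagonal entries (1,1,1,1,1,1,1,1,1).

The boundary map ∂_3: C_3 → C_2 sends each 3-simplex σ to the alternating sum Σ_i (−1)^i (σ with its i-th vertex removed). For instance
  ∂abfi = bfi − afi + abi − abf,
  ∂bdfi = dfi − bfi + bdi − bdf.
The 14×5 boundary matrix has rank 4 and Smith normal form diag(1,1,1,1).

From H_k ≅ ker(∂_k) / im(∂_{k+1}) we obtain:

  H_0: rank C_0 − rank ∂_1 = 9 − 7 = 2, and the invariant factors of ∂_1 are all 1, so H_0 ≅ Z^2.
  H_1: rank ker ∂_1 − rank ∂_2 = (16 − 7) − 9 = 0, and the invariant factors of ∂_2 are all 1, so H_1 ≅ 0.
  H_2: rank ker ∂_2 − rank ∂_3 = (14 − 9) − 4 = 1, and the invariant factors of ∂_3 are all 1, so H_2 ≅ Z.
  H_3: rank ker ∂_3 − rank ∂_4 = (5 − 4) − 0 = 1, and there is no ∂_4, so H_3 ≅ Z.

As a check, the Euler characteristic is 9 − 16 + 14 − 5 = 2, which agrees with 2 − 0 + 1 − 1 = 2.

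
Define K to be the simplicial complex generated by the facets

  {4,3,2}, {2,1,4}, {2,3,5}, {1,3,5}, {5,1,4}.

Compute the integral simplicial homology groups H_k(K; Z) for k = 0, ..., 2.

H_0 ≅ Z,  H_1 ≅ Z,  H_2 = 0.

Order the vertices as 1 < 2 < 3 < 4 < 5. Listing each simplex with vertices in this order, K has dimension 2 with simplices:

  0-simplices (5): [1], [2], [3], [4], [5]
  1-simplices (10): [1,2], [1,3], [1,4], [1,5], [2,3], [2,4], [2,5], [3,4], [3,5], [4,5]
  2-simplices (5): [1,2,4], [1,3,5], [1,4,5], [2,3,4], [2,3,5]

so the chain groups are C_0 ≅ Z^5, C_1 ≅ Z^10, C_2 ≅ Z^5.

∂_1: C_1 → C_0 maps an edge to its endpoints' difference, ∂[p,q] = q − p. For instance
  ∂[1,4] = [4] − [1].
This gives a 5×10 integer matrix of rank 4; reducing to Smith normal form yields diagonal entries (1,1,1,1).

∂_2: C_2 → C_1 acts by ∂[p,q,r] = [q,r] − [p,r] + [p,q]. For instance
  ∂[1,4,5] = [4,5] − [1,5] + [1,4],
  ∂[2,3,4] = [3,4] − [2,4] + [2,3].
This gives a 10×5 integer matrix of rank 5; reducing to Smith normal form yields diagonal entries (1,1,1,1,1).

From H_k ≅ ker(∂_k) / im(∂_{k+1}) we obtain:

  H_0: rank C_0 − rank ∂_1 = 5 − 4 = 1, and the invariant factors of ∂_1 are all 1, so H_0 = Z.
  H_1: rank ker ∂_1 − rank ∂_2 = (10 − 4) − 5 = 1, and the invariant factors of ∂_2 are all 1, so H_1 = Z.
  H_2: rank ker ∂_2 − rank ∂_3 = (5 − 5) − 0 = 0, and there is no ∂_3, so H_2 = 0.

(K is a triangulation of the Möbius band.)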